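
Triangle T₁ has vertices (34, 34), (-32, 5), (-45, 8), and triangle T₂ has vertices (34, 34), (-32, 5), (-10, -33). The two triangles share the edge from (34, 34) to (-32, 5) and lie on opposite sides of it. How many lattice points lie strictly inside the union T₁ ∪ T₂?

The union is the simple quadrilateral with vertices (34, 34), (-45, 8), (-32, 5), (-10, -33) in order.
Using the shoelace formula, 2A = |(34·8 − (-45)·34) + ((-45)·5 − (-32)·8) + ((-32)·(-33) − (-10)·5) + ((-10)·34 − 34·(-33))| = 3721, so the area is 1860.5.
Summing gcd(|Δx|,|Δy|) over the edges gives the boundary count: gcd(79,26) + gcd(13,3) + gcd(22,38) + gcd(44,67) = 1+1+2+1 = 5.
By Pick's theorem I = A − B/2 + 1 = 1860.5 − 5/2 + 1 = 1859.

1859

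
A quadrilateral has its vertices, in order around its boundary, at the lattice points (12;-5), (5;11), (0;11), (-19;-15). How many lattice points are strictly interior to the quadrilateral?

345

The shoelace formula gives twice the area as |[12·11 − 5·(-5)] + [5·11 − 0·11] + [0·(-15) − (-19)·11] + [(-19)·(-5) − 12·(-15)]| = 696, so the area is 348.
The number of boundary lattice points is Σ gcd(|Δx|,|Δy|) = gcd(7,16) + gcd(5,0) + gcd(19,26) + gcd(31,10) = 1+5+1+1 = 8.
By Pick's theorem A = I + B/2 − 1, so I = 348 − 8/2 + 1 = 345.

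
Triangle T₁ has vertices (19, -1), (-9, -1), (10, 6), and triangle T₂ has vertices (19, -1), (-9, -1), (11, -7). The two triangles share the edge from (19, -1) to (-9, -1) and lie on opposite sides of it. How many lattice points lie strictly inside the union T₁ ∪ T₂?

180

The union is the simple quadrilateral with vertices (19, -1), (10, 6), (-9, -1), (11, -7) in order.
The shoelace formula gives twice the area as |[19·6 − 10·(-1)] + [10·(-1) − (-9)·6] + [(-9)·(-7) − 11·(-1)] + [11·(-1) − 19·(-7)]| = 364, so the area is 182.
The number of boundary lattice points is Σ gcd(|Δx|,|Δy|) = gcd(9,7) + gcd(19,7) + gcd(20,6) + gcd(8,6) = 1+1+2+2 = 6.
By Pick's theorem I = A − B/2 + 1 = 182 − 6/2 + 1 = 180.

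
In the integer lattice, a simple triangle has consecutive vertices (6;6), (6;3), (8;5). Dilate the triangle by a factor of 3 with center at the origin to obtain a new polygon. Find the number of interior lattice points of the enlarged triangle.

19

Using the shoelace formula, 2A = |(6·3 − 6·6) + (6·5 − 8·3) + (8·6 − 6·5)| = 6, so the area is 3.
The number of boundary lattice points is Σ gcd(|Δx|,|Δy|) = gcd(0,3) + gcd(2,2) + gcd(2,1) = 3+2+1 = 6.
Scaling by 3 multiplies the area by 3² = 9 (so the new area is 27) and multiplies the boundary lattice-point count by 3, giving 18.
By Pick's theorem, the interior count of the dilated polygon is 27 − 18/2 + 1 = 19.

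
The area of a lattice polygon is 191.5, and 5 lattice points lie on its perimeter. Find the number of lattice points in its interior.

From Pick's theorem, I = A − B/2 + 1 = 191.5 − 5/2 + 1 = 190.

190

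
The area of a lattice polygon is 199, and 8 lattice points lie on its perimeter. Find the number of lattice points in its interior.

196

From Pick's theorem, I = A − B/2 + 1 = 199 − 8/2 + 1 = 196.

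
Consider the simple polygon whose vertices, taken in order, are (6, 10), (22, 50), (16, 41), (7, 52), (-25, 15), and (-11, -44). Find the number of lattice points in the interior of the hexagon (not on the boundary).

1769

The shoelace formula gives twice the area as |[6·50 − 22·10] + [22·41 − 16·50] + [16·52 − 7·41] + [7·15 − (-25)·52] + [(-25)·(-44) − (-11)·15] + [(-11)·10 − 6·(-44)]| = 3551, so the area is 1775.5.
Summing gcd(|Δx|,|Δy|) over the edges gives the boundary count: gcd(16,40) + gcd(6,9) + gcd(9,11) + gcd(32,37) + gcd(14,59) + gcd(17,54) = 8+3+1+1+1+1 = 15.
Pick's theorem gives I = A − B/2 + 1 = 1775.5 − 15/2 + 1 = 1769.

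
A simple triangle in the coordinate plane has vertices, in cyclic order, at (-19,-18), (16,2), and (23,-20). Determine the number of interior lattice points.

By the shoelace formula, twice the signed area is |((-19)·2 − 16·(-18)) + (16·(-20) − 23·2) + (23·(-18) − (-19)·(-20))| = 910, so the area is 455.
The number of boundary lattice points is Σ gcd(|Δx|,|Δy|) = gcd(35,20) + gcd(7,22) + gcd(42,2) = 5+1+2 = 8.
By Pick's theorem A = I + B/2 − 1, so I = 455 − 8/2 + 1 = 452.

452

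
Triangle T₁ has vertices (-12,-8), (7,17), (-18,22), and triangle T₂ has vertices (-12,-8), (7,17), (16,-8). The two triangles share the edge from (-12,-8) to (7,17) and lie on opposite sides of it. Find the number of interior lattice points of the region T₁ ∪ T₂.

The union is the simple quadrilateral with vertices (-12,-8), (-18,22), (7,17), (16,-8) in order.
Using the shoelace formula, 2A = |((-12)·22 − (-18)·(-8)) + ((-18)·17 − 7·22) + (7·(-8) − 16·17) + (16·(-8) − (-12)·(-8))| = 1420, so the area is 710.
Along each edge there are gcd(|Δx|,|Δy|)+1 lattice points, so counting each shared vertex once the boundary has gcd(6,30) + gcd(25,5) + gcd(9,25) + gcd(28,0) = 6+5+1+28 = 40.
By Pick's theorem I = A − B/2 + 1 = 710 − 40/2 + 1 = 691.

691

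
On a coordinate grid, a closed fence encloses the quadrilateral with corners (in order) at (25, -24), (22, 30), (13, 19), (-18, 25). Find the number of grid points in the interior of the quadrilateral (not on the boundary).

888

Using the shoelace formula, 2A = |[25·30 − 22·(-24)] + [22·19 − 13·30] + [13·25 − (-18)·19] + [(-18)·(-24) − 25·25]| = 1780, so the area is 890.
Along each edge there are gcd(|Δx|,|Δy|)+1 lattice points, so counting each shared vertex once the boundary has gcd(3,54) + gcd(9,11) + gcd(31,6) + gcd(43,49) = 3+1+1+1 = 6.
By Pick's theorem A = I + B/2 − 1, so I = 890 − 6/2 + 1 = 888.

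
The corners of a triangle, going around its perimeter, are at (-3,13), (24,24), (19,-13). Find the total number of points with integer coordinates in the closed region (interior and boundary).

475

The shoelace formula gives twice the area as |[(-3)·24 − 24·13] + [24·(-13) − 19·24] + [19·13 − (-3)·(-13)]| = 944, so the area is 472.
Summing gcd(|Δx|,|Δy|) over the edges gives the boundary count: gcd(27,11) + gcd(5,37) + gcd(22,26) = 1+1+2 = 4.
Pick's theorem gives I = A − B/2 + 1 = 472 − 4/2 + 1 = 471, so the closed region contains I + B = 471 + 4 = 475 lattice points.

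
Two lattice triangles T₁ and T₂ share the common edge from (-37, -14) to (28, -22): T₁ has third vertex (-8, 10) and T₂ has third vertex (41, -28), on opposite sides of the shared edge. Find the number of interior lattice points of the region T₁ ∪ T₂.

1036

The union is the simple quadrilateral with vertices (-37, -14), (-8, 10), (28, -22), (41, -28) in order.
Using the shoelace formula, 2A = |[(-37)·10 − (-8)·(-14)] + [(-8)·(-22) − 28·10] + [28·(-28) − 41·(-22)] + [41·(-14) − (-37)·(-28)]| = 2078, so the area is 1039.
The number of boundary lattice points is Σ gcd(|Δx|,|Δy|) = gcd(29,24) + gcd(36,32) + gcd(13,6) + gcd(78,14) = 1+4+1+2 = 8.
By Pick's theorem I = A − B/2 + 1 = 1039 − 8/2 + 1 = 1036.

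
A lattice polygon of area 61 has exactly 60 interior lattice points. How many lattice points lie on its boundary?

Pick's theorem gives A = I + B/2 − 1, so B = 2(A − I + 1) = 2(61 − 60 + 1) = 4.

4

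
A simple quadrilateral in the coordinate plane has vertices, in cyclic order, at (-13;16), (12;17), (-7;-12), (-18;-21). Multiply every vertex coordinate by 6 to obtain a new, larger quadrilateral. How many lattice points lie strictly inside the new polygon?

By the shoelace formula, twice the signed area is |((-13)·17 − 12·16) + (12·(-12) − (-7)·17) + ((-7)·(-21) − (-18)·(-12)) + ((-18)·16 − (-13)·(-21))| = 1068, so the area is 534.
Summing gcd(|Δx|,|Δy|) over the edges gives the boundary count: gcd(25,1) + gcd(19,29) + gcd(11,9) + gcd(5,37) = 1+1+1+1 = 4.
Scaling by 6 multiplies the area by 6² = 36 (so the new area is 19224) and multiplies the boundary lattice-point count by 6, giving 24.
By Pick's theorem, the interior count of the dilated polygon is 19224 − 24/2 + 1 = 19213.

19213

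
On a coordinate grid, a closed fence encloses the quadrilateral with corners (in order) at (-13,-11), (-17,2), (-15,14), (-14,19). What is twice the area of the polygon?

The shoelace formula gives twice the area as |((-13)·2 − (-17)·(-11)) + ((-17)·14 − (-15)·2) + ((-15)·19 − (-14)·14) + ((-14)·(-11) − (-13)·19)| = 109, so the area is 109/2.

109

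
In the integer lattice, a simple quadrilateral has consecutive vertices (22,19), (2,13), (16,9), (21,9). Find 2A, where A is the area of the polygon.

214

The shoelace formula gives twice the area as |(22·13 − 2·19) + (2·9 − 16·13) + (16·9 − 21·9) + (21·19 − 22·9)| = 214, so the area is 107.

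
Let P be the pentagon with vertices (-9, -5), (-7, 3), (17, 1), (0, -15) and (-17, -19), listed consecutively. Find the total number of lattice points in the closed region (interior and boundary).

By the shoelace formula, twice the signed area is |((-9)·3 − (-7)·(-5)) + ((-7)·1 − 17·3) + (17·(-15) − 0·1) + (0·(-19) − (-17)·(-15)) + ((-17)·(-5) − (-9)·(-19))| = 716, so the area is 358.
Along each edge there are gcd(|Δx|,|Δy|)+1 lattice points, so counting each shared vertex once the boundary has gcd(2,8) + gcd(24,2) + gcd(17,16) + gcd(17,4) + gcd(8,14) = 2+2+1+1+2 = 8.
Pick's theorem gives I = A − B/2 + 1 = 358 − 8/2 + 1 = 355, so the closed region contains I + B = 355 + 8 = 363 lattice points.

363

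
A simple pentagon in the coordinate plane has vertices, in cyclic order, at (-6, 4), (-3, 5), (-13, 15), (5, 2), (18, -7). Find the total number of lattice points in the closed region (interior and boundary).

By the shoelace formula, twice the signed area is |[(-6)·5 − (-3)·4] + [(-3)·15 − (-13)·5] + [(-13)·2 − 5·15] + [5·(-7) − 18·2] + [18·4 − (-6)·(-7)]| = 140, so the area is 70.
Summing gcd(|Δx|,|Δy|) over the edges gives the boundary count: gcd(3,1) + gcd(10,10) + gcd(18,13) + gcd(13,9) + gcd(24,11) = 1+10+1+1+1 = 14.
Pick's theorem gives I = A − B/2 + 1 = 70 − 14/2 + 1 = 64, so the closed region contains I + B = 64 + 14 = 78 lattice points.

78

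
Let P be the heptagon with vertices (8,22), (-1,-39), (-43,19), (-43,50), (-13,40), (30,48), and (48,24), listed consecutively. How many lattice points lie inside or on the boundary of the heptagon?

3494

The shoelace formula gives twice the area as |[8·(-39) − (-1)·22] + [(-1)·19 − (-43)·(-39)] + [(-43)·50 − (-43)·19] + [(-43)·40 − (-13)·50] + [(-13)·48 − 30·40] + [30·24 − 48·48] + [48·22 − 8·24]| = 6933, so the area is 6933/2.
Along each edge there are gcd(|Δx|,|Δy|)+1 lattice points, so counting each shared vertex once the boundary has gcd(9,61) + gcd(42,58) + gcd(0,31) + gcd(30,10) + gcd(43,8) + gcd(18,24) + gcd(40,2) = 1+2+31+10+1+6+2 = 53.
Pick's theorem gives I = A − B/2 + 1 = 6933/2 − 53/2 + 1 = 3441, so the closed region contains I + B = 3441 + 53 = 3494 lattice points.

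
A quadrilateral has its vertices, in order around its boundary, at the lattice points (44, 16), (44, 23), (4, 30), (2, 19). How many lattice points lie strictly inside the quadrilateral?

369

By the shoelace formula, twice the signed area is |(44·23 − 44·16) + (44·30 − 4·23) + (4·19 − 2·30) + (2·16 − 44·19)| = 748, so the area is 374.
Along each edge there are gcd(|Δx|,|Δy|)+1 lattice points, so counting each shared vertex once the boundary has gcd(0,7) + gcd(40,7) + gcd(2,11) + gcd(42,3) = 7+1+1+3 = 12.
By Pick's theorem A = I + B/2 − 1, so I = 374 − 12/2 + 1 = 369.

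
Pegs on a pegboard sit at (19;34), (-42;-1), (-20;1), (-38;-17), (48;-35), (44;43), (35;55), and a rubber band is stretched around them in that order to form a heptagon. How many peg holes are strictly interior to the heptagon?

The shoelace formula gives twice the area as |(19·(-1) − (-42)·34) + ((-42)·1 − (-20)·(-1)) + ((-20)·(-17) − (-38)·1) + ((-38)·(-35) − 48·(-17)) + (48·43 − 44·(-35)) + (44·55 − 35·43) + (35·34 − 19·55)| = 8535, so the area is 4267.5.
Summing gcd(|Δx|,|Δy|) over the edges gives the boundary count: gcd(61,35) + gcd(22,2) + gcd(18,18) + gcd(86,18) + gcd(4,78) + gcd(9,12) + gcd(16,21) = 1+2+18+2+2+3+1 = 29.
By Pick's theorem A = I + B/2 − 1, so I = 4267.5 − 29/2 + 1 = 4254.

4254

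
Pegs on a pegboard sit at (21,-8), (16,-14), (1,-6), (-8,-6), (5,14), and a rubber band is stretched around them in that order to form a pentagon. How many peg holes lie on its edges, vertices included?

The number of boundary lattice points is Σ gcd(|Δx|,|Δy|) = gcd(5,6) + gcd(15,8) + gcd(9,0) + gcd(13,20) + gcd(16,22) = 1+1+9+1+2 = 14.

14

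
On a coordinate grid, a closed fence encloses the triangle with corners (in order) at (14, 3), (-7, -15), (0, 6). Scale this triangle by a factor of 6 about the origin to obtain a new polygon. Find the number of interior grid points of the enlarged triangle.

By the shoelace formula, twice the signed area is |(14·(-15) − (-7)·3) + ((-7)·6 − 0·(-15)) + (0·3 − 14·6)| = 315, so the area is 157.5.
Summing gcd(|Δx|,|Δy|) over the edges gives the boundary count: gcd(21,18) + gcd(7,21) + gcd(14,3) = 3+7+1 = 11.
Scaling by 6 multiplies the area by 6² = 36 (so the new area is 5670) and multiplies the boundary lattice-point count by 6, giving 66.
By Pick's theorem, the interior count of the dilated polygon is 5670 − 66/2 + 1 = 5638.

5638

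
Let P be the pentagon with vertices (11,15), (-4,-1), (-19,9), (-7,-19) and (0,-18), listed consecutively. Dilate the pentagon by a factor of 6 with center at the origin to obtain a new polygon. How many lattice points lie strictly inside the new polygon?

13291

The shoelace formula gives twice the area as |(11·(-1) − (-4)·15) + ((-4)·9 − (-19)·(-1)) + ((-19)·(-19) − (-7)·9) + ((-7)·(-18) − 0·(-19)) + (0·15 − 11·(-18))| = 742, so the area is 371.
Summing gcd(|Δx|,|Δy|) over the edges gives the boundary count: gcd(15,16) + gcd(15,10) + gcd(12,28) + gcd(7,1) + gcd(11,33) = 1+5+4+1+11 = 22.
Scaling by 6 multiplies the area by 6² = 36 (so the new area is 13356) and multiplies the boundary lattice-point count by 6, giving 132.
By Pick's theorem, the interior count of the dilated polygon is 13356 − 132/2 + 1 = 13291.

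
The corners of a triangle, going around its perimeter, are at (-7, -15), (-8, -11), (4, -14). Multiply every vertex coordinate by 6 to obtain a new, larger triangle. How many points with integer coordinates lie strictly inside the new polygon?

796

By the shoelace formula, twice the signed area is |[(-7)·(-11) − (-8)·(-15)] + [(-8)·(-14) − 4·(-11)] + [4·(-15) − (-7)·(-14)]| = 45, so the area is 22.5.
Summing gcd(|Δx|,|Δy|) over the edges gives the boundary count: gcd(1,4) + gcd(12,3) + gcd(11,1) = 1+3+1 = 5.
Scaling by 6 multiplies the area by 6² = 36 (so the new area is 810) and multiplies the boundary lattice-point count by 6, giving 30.
By Pick's theorem, the interior count of the dilated polygon is 810 − 30/2 + 1 = 796.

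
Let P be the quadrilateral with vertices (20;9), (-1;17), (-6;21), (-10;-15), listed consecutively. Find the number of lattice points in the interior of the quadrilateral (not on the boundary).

465

The shoelace formula gives twice the area as |(20·17 − (-1)·9) + ((-1)·21 − (-6)·17) + ((-6)·(-15) − (-10)·21) + ((-10)·9 − 20·(-15))| = 940, so the area is 470.
The number of boundary lattice points is Σ gcd(|Δx|,|Δy|) = gcd(21,8) + gcd(5,4) + gcd(4,36) + gcd(30,24) = 1+1+4+6 = 12.
By Pick's theorem A = I + B/2 − 1, so I = 470 − 12/2 + 1 = 465.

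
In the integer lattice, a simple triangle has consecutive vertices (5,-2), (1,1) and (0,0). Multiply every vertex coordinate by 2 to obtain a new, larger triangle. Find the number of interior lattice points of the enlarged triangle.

By the shoelace formula, twice the signed area is |[5·1 − 1·(-2)] + [1·0 − 0·1] + [0·(-2) − 5·0]| = 7, so the area is 7/2.
Summing gcd(|Δx|,|Δy|) over the edges gives the boundary count: gcd(4,3) + gcd(1,1) + gcd(5,2) = 1+1+1 = 3.
Scaling by 2 multiplies the area by 2² = 4 (so the new area is 14) and multiplies the boundary lattice-point count by 2, giving 6.
By Pick's theorem, the interior count of the dilated polygon is 14 − 6/2 + 1 = 12.

12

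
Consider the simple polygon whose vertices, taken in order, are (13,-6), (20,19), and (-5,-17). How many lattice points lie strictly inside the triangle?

Using the shoelace formula, 2A = |(13·19 − 20·(-6)) + (20·(-17) − (-5)·19) + ((-5)·(-6) − 13·(-17))| = 373, so the area is 373/2.
The number of boundary lattice points is Σ gcd(|Δx|,|Δy|) = gcd(7,25) + gcd(25,36) + gcd(18,11) = 1+1+1 = 3.
Pick's theorem gives I = A − B/2 + 1 = 373/2 − 3/2 + 1 = 186.

186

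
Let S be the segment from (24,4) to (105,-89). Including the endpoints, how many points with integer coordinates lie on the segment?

The number of lattice points on a segment between lattice points is gcd(|Δx|,|Δy|) + 1 = gcd(81,93) + 1 = 3 + 1 = 4.

4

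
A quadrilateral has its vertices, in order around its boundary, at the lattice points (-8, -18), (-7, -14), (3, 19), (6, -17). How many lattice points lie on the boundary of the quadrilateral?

6

Along each edge there are gcd(|Δx|,|Δy|)+1 lattice points, so counting each shared vertex once the boundary has gcd(1,4) + gcd(10,33) + gcd(3,36) + gcd(14,1) = 1+1+3+1 = 6.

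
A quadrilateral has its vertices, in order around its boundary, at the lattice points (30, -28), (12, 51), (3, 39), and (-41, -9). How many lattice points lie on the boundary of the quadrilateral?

9

Summing gcd(|Δx|,|Δy|) over the edges gives the boundary count: gcd(18,79) + gcd(9,12) + gcd(44,48) + gcd(71,19) = 1+3+4+1 = 9.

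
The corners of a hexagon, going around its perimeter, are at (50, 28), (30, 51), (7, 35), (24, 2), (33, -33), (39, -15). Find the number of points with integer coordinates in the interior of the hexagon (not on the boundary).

1672

Using the shoelace formula, 2A = |[50·51 − 30·28] + [30·35 − 7·51] + [7·2 − 24·35] + [24·(-33) − 33·2] + [33·(-15) − 39·(-33)] + [39·28 − 50·(-15)]| = 3353, so the area is 1676.5.
Summing gcd(|Δx|,|Δy|) over the edges gives the boundary count: gcd(20,23) + gcd(23,16) + gcd(17,33) + gcd(9,35) + gcd(6,18) + gcd(11,43) = 1+1+1+1+6+1 = 11.
By Pick's theorem A = I + B/2 − 1, so I = 1676.5 − 11/2 + 1 = 1672.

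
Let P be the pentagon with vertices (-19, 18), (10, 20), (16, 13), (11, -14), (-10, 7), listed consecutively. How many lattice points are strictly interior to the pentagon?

602

By the shoelace formula, twice the signed area is |[(-19)·20 − 10·18] + [10·13 − 16·20] + [16·(-14) − 11·13] + [11·7 − (-10)·(-14)] + [(-10)·18 − (-19)·7]| = 1227, so the area is 1227/2.
Summing gcd(|Δx|,|Δy|) over the edges gives the boundary count: gcd(29,2) + gcd(6,7) + gcd(5,27) + gcd(21,21) + gcd(9,11) = 1+1+1+21+1 = 25.
By Pick's theorem A = I + B/2 − 1, so I = 1227/2 − 25/2 + 1 = 602.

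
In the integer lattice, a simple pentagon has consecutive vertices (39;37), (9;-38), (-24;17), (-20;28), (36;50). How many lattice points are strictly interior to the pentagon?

The shoelace formula gives twice the area as |(39·(-38) − 9·37) + (9·17 − (-24)·(-38)) + ((-24)·28 − (-20)·17) + ((-20)·50 − 36·28) + (36·37 − 39·50)| = 5532, so the area is 2766.
The number of boundary lattice points is Σ gcd(|Δx|,|Δy|) = gcd(30,75) + gcd(33,55) + gcd(4,11) + gcd(56,22) + gcd(3,13) = 15+11+1+2+1 = 30.
Pick's theorem gives I = A − B/2 + 1 = 2766 − 30/2 + 1 = 2752.

2752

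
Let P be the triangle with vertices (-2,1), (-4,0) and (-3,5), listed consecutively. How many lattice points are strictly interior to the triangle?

4

Using the shoelace formula, 2A = |[(-2)·0 − (-4)·1] + [(-4)·5 − (-3)·0] + [(-3)·1 − (-2)·5]| = 9, so the area is 4.5.
Summing gcd(|Δx|,|Δy|) over the edges gives the boundary count: gcd(2,1) + gcd(1,5) + gcd(1,4) = 1+1+1 = 3.
Pick's theorem gives I = A − B/2 + 1 = 4.5 − 3/2 + 1 = 4.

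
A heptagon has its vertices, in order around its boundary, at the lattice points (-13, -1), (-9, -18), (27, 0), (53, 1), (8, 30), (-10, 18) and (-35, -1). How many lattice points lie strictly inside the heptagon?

1689

The shoelace formula gives twice the area as |[(-13)·(-18) − (-9)·(-1)] + [(-9)·0 − 27·(-18)] + [27·1 − 53·0] + [53·30 − 8·1] + [8·18 − (-10)·30] + [(-10)·(-1) − (-35)·18] + [(-35)·(-1) − (-13)·(-1)]| = 3426, so the area is 1713.
The number of boundary lattice points is Σ gcd(|Δx|,|Δy|) = gcd(4,17) + gcd(36,18) + gcd(26,1) + gcd(45,29) + gcd(18,12) + gcd(25,19) + gcd(22,0) = 1+18+1+1+6+1+22 = 50.
Pick's theorem gives I = A − B/2 + 1 = 1713 − 50/2 + 1 = 1689.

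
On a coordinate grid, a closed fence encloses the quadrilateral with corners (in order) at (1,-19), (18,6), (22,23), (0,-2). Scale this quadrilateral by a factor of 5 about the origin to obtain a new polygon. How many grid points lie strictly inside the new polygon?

The shoelace formula gives twice the area as |(1·6 − 18·(-19)) + (18·23 − 22·6) + (22·(-2) − 0·23) + (0·(-19) − 1·(-2))| = 588, so the area is 294.
Along each edge there are gcd(|Δx|,|Δy|)+1 lattice points, so counting each shared vertex once the boundary has gcd(17,25) + gcd(4,17) + gcd(22,25) + gcd(1,17) = 1+1+1+1 = 4.
Scaling by 5 multiplies the area by 5² = 25 (so the new area is 7350) and multiplies the boundary lattice-point count by 5, giving 20.
By Pick's theorem, the interior count of the dilated polygon is 7350 − 20/2 + 1 = 7341.

7341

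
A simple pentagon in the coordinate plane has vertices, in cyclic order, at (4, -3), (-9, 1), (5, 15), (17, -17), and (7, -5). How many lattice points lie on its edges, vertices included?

The number of boundary lattice points is Σ gcd(|Δx|,|Δy|) = gcd(13,4) + gcd(14,14) + gcd(12,32) + gcd(10,12) + gcd(3,2) = 1+14+4+2+1 = 22.

22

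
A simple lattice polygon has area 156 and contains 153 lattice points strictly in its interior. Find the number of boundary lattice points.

Pick's theorem gives A = I + B/2 − 1, so B = 2(A − I + 1) = 2(156 − 153 + 1) = 8.

8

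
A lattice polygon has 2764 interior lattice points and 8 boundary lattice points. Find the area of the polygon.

2767

Pick's theorem states A = I + B/2 − 1, so A = 2764 + 8/2 − 1 = 2767.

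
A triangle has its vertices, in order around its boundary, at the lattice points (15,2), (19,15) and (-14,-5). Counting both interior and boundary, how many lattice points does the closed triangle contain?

The shoelace formula gives twice the area as |(15·15 − 19·2) + (19·(-5) − (-14)·15) + ((-14)·2 − 15·(-5))| = 349, so the area is 349/2.
Along each edge there are gcd(|Δx|,|Δy|)+1 lattice points, so counting each shared vertex once the boundary has gcd(4,13) + gcd(33,20) + gcd(29,7) = 1+1+1 = 3.
Pick's theorem gives I = A − B/2 + 1 = 349/2 − 3/2 + 1 = 174, so the closed region contains I + B = 174 + 3 = 177 lattice points.

177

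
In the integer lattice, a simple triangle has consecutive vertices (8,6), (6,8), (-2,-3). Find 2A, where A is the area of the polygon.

The shoelace formula gives twice the area as |[8·8 − 6·6] + [6·(-3) − (-2)·8] + [(-2)·6 − 8·(-3)]| = 38, so the area is 19.

38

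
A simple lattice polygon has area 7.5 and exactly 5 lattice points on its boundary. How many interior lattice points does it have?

Pick's theorem A = I + B/2 − 1 rearranges to I = A − B/2 + 1 = 7.5 − 5/2 + 1 = 6.

6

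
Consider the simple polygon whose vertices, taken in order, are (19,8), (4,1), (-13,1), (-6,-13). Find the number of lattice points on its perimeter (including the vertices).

26

The number of boundary lattice points is Σ gcd(|Δx|,|Δy|) = gcd(15,7) + gcd(17,0) + gcd(7,14) + gcd(25,21) = 1+17+7+1 = 26.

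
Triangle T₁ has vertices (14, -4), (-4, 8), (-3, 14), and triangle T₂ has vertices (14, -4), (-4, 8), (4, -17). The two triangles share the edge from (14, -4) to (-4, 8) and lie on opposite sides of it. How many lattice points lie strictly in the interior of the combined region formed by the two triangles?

236

The union is the simple quadrilateral with vertices (14, -4), (-3, 14), (-4, 8), (4, -17) in order.
The shoelace formula gives twice the area as |[14·14 − (-3)·(-4)] + [(-3)·8 − (-4)·14] + [(-4)·(-17) − 4·8] + [4·(-4) − 14·(-17)]| = 474, so the area is 237.
The number of boundary lattice points is Σ gcd(|Δx|,|Δy|) = gcd(17,18) + gcd(1,6) + gcd(8,25) + gcd(10,13) = 1+1+1+1 = 4.
By Pick's theorem I = A − B/2 + 1 = 237 − 4/2 + 1 = 236.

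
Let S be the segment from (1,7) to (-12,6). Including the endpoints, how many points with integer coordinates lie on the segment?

2

The number of lattice points on a segment between lattice points is gcd(|Δx|,|Δy|) + 1 = gcd(13,1) + 1 = 1 + 1 = 2.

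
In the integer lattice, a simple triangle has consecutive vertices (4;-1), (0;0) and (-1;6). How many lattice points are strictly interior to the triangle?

By the shoelace formula, twice the signed area is |[4·0 − 0·(-1)] + [0·6 − (-1)·0] + [(-1)·(-1) − 4·6]| = 23, so the area is 11.5.
Along each edge there are gcd(|Δx|,|Δy|)+1 lattice points, so counting each shared vertex once the boundary has gcd(4,1) + gcd(1,6) + gcd(5,7) = 1+1+1 = 3.
Pick's theorem gives I = A − B/2 + 1 = 11.5 − 3/2 + 1 = 11.

11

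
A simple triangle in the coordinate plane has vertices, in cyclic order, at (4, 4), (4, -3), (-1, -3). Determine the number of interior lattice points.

Using the shoelace formula, 2A = |[4·(-3) − 4·4] + [4·(-3) − (-1)·(-3)] + [(-1)·4 − 4·(-3)]| = 35, so the area is 17.5.
Summing gcd(|Δx|,|Δy|) over the edges gives the boundary count: gcd(0,7) + gcd(5,0) + gcd(5,7) = 7+5+1 = 13.
By Pick's theorem A = I + B/2 − 1, so I = 17.5 − 13/2 + 1 = 12.

12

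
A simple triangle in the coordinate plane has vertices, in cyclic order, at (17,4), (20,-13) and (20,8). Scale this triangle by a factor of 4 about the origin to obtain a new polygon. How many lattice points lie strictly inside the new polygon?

459

Using the shoelace formula, 2A = |(17·(-13) − 20·4) + (20·8 − 20·(-13)) + (20·4 − 17·8)| = 63, so the area is 31.5.
The number of boundary lattice points is Σ gcd(|Δx|,|Δy|) = gcd(3,17) + gcd(0,21) + gcd(3,4) = 1+21+1 = 23.
Scaling by 4 multiplies the area by 4² = 16 (so the new area is 504) and multiplies the boundary lattice-point count by 4, giving 92.
By Pick's theorem, the interior count of the dilated polygon is 504 − 92/2 + 1 = 459.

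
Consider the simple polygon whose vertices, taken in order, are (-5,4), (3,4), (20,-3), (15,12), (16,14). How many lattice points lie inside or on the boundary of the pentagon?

By the shoelace formula, twice the signed area is |((-5)·4 − 3·4) + (3·(-3) − 20·4) + (20·12 − 15·(-3)) + (15·14 − 16·12) + (16·4 − (-5)·14)| = 316, so the area is 158.
The number of boundary lattice points is Σ gcd(|Δx|,|Δy|) = gcd(8,0) + gcd(17,7) + gcd(5,15) + gcd(1,2) + gcd(21,10) = 8+1+5+1+1 = 16.
Pick's theorem gives I = A − B/2 + 1 = 158 − 16/2 + 1 = 151, so the closed region contains I + B = 151 + 16 = 167 lattice points.

167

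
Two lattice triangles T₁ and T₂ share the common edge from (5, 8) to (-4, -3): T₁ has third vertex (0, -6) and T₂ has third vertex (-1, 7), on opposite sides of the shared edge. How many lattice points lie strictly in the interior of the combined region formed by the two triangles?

The union is the simple quadrilateral with vertices (5, 8), (0, -6), (-4, -3), (-1, 7) in order.
By the shoelace formula, twice the signed area is |[5·(-6) − 0·8] + [0·(-3) − (-4)·(-6)] + [(-4)·7 − (-1)·(-3)] + [(-1)·8 − 5·7]| = 128, so the area is 64.
Along each edge there are gcd(|Δx|,|Δy|)+1 lattice points, so counting each shared vertex once the boundary has gcd(5,14) + gcd(4,3) + gcd(3,10) + gcd(6,1) = 1+1+1+1 = 4.
By Pick's theorem I = A − B/2 + 1 = 64 − 4/2 + 1 = 63.

63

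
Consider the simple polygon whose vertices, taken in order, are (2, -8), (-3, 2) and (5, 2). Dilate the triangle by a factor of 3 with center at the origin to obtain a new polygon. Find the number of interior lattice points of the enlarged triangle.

340

Using the shoelace formula, 2A = |(2·2 − (-3)·(-8)) + ((-3)·2 − 5·2) + (5·(-8) − 2·2)| = 80, so the area is 40.
Summing gcd(|Δx|,|Δy|) over the edges gives the boundary count: gcd(5,10) + gcd(8,0) + gcd(3,10) = 5+8+1 = 14.
Scaling by 3 multiplies the area by 3² = 9 (so the new area is 360) and multiplies the boundary lattice-point count by 3, giving 42.
By Pick's theorem, the interior count of the dilated polygon is 360 − 42/2 + 1 = 340.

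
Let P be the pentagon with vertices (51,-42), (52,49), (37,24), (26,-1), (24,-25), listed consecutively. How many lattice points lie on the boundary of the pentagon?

Summing gcd(|Δx|,|Δy|) over the edges gives the boundary count: gcd(1,91) + gcd(15,25) + gcd(11,25) + gcd(2,24) + gcd(27,17) = 1+5+1+2+1 = 10.

10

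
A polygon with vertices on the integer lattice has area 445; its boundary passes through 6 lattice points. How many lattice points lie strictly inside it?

From Pick's theorem, I = A − B/2 + 1 = 445 − 6/2 + 1 = 443.

443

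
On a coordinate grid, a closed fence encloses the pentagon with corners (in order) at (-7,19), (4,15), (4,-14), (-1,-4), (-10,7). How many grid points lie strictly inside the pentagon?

Using the shoelace formula, 2A = |[(-7)·15 − 4·19] + [4·(-14) − 4·15] + [4·(-4) − (-1)·(-14)] + [(-1)·7 − (-10)·(-4)] + [(-10)·19 − (-7)·7]| = 515, so the area is 257.5.
Summing gcd(|Δx|,|Δy|) over the edges gives the boundary count: gcd(11,4) + gcd(0,29) + gcd(5,10) + gcd(9,11) + gcd(3,12) = 1+29+5+1+3 = 39.
By Pick's theorem A = I + B/2 − 1, so I = 257.5 − 39/2 + 1 = 239.

239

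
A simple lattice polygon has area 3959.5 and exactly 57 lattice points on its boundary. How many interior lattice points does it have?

3932

Pick's theorem A = I + B/2 − 1 rearranges to I = A − B/2 + 1 = 3959.5 − 57/2 + 1 = 3932.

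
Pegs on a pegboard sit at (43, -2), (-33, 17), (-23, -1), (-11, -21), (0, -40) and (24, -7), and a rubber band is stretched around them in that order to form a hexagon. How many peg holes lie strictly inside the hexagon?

Using the shoelace formula, 2A = |(43·17 − (-33)·(-2)) + ((-33)·(-1) − (-23)·17) + ((-23)·(-21) − (-11)·(-1)) + ((-11)·(-40) − 0·(-21)) + (0·(-7) − 24·(-40)) + (24·(-2) − 43·(-7))| = 3214, so the area is 1607.
The number of boundary lattice points is Σ gcd(|Δx|,|Δy|) = gcd(76,19) + gcd(10,18) + gcd(12,20) + gcd(11,19) + gcd(24,33) + gcd(19,5) = 19+2+4+1+3+1 = 30.
Pick's theorem gives I = A − B/2 + 1 = 1607 − 30/2 + 1 = 1593.

1593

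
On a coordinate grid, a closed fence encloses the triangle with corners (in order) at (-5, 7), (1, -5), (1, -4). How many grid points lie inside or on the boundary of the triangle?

The shoelace formula gives twice the area as |[(-5)·(-5) − 1·7] + [1·(-4) − 1·(-5)] + [1·7 − (-5)·(-4)]| = 6, so the area is 3.
The number of boundary lattice points is Σ gcd(|Δx|,|Δy|) = gcd(6,12) + gcd(0,1) + gcd(6,11) = 6+1+1 = 8.
Pick's theorem gives I = A − B/2 + 1 = 3 − 8/2 + 1 = 0, so the closed region contains I + B = 0 + 8 = 8 lattice points.

8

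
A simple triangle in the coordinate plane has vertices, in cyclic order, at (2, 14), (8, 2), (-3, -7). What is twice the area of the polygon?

The shoelace formula gives twice the area as |(2·2 − 8·14) + (8·(-7) − (-3)·2) + ((-3)·14 − 2·(-7))| = 186, so the area is 93.

186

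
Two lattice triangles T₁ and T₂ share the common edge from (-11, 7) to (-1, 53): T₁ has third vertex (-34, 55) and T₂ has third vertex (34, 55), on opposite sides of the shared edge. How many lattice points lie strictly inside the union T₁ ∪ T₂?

1562

The union is the simple quadrilateral with vertices (-11, 7), (-34, 55), (-1, 53), (34, 55) in order.
By the shoelace formula, twice the signed area is |((-11)·55 − (-34)·7) + ((-34)·53 − (-1)·55) + ((-1)·55 − 34·53) + (34·7 − (-11)·55)| = 3128, so the area is 1564.
The number of boundary lattice points is Σ gcd(|Δx|,|Δy|) = gcd(23,48) + gcd(33,2) + gcd(35,2) + gcd(45,48) = 1+1+1+3 = 6.
By Pick's theorem I = A − B/2 + 1 = 1564 − 6/2 + 1 = 1562.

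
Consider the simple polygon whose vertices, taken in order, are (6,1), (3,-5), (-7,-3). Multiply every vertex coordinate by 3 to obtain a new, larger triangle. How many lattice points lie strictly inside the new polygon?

The shoelace formula gives twice the area as |(6·(-5) − 3·1) + (3·(-3) − (-7)·(-5)) + ((-7)·1 − 6·(-3))| = 66, so the area is 33.
Summing gcd(|Δx|,|Δy|) over the edges gives the boundary count: gcd(3,6) + gcd(10,2) + gcd(13,4) = 3+2+1 = 6.
Scaling by 3 multiplies the area by 3² = 9 (so the new area is 297) and multiplies the boundary lattice-point count by 3, giving 18.
By Pick's theorem, the interior count of the dilated polygon is 297 − 18/2 + 1 = 289.

289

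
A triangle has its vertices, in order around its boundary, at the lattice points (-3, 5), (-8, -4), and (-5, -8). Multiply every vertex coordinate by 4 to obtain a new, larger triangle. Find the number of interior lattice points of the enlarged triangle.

371

The shoelace formula gives twice the area as |[(-3)·(-4) − (-8)·5] + [(-8)·(-8) − (-5)·(-4)] + [(-5)·5 − (-3)·(-8)]| = 47, so the area is 23.5.
The number of boundary lattice points is Σ gcd(|Δx|,|Δy|) = gcd(5,9) + gcd(3,4) + gcd(2,13) = 1+1+1 = 3.
Scaling by 4 multiplies the area by 4² = 16 (so the new area is 376) and multiplies the boundary lattice-point count by 4, giving 12.
By Pick's theorem, the interior count of the dilated polygon is 376 − 12/2 + 1 = 371.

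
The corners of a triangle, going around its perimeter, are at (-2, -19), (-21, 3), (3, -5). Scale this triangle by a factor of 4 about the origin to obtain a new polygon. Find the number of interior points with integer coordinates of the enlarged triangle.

Using the shoelace formula, 2A = |[(-2)·3 − (-21)·(-19)] + [(-21)·(-5) − 3·3] + [3·(-19) − (-2)·(-5)]| = 376, so the area is 188.
Along each edge there are gcd(|Δx|,|Δy|)+1 lattice points, so counting each shared vertex once the boundary has gcd(19,22) + gcd(24,8) + gcd(5,14) = 1+8+1 = 10.
Scaling by 4 multiplies the area by 4² = 16 (so the new area is 3008) and multiplies the boundary lattice-point count by 4, giving 40.
By Pick's theorem, the interior count of the dilated polygon is 3008 − 40/2 + 1 = 2989.

2989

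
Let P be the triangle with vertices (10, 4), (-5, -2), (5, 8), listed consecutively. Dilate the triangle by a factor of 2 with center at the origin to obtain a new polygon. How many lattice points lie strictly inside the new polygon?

Using the shoelace formula, 2A = |[10·(-2) − (-5)·4] + [(-5)·8 − 5·(-2)] + [5·4 − 10·8]| = 90, so the area is 45.
Along each edge there are gcd(|Δx|,|Δy|)+1 lattice points, so counting each shared vertex once the boundary has gcd(15,6) + gcd(10,10) + gcd(5,4) = 3+10+1 = 14.
Scaling by 2 multiplies the area by 2² = 4 (so the new area is 180) and multiplies the boundary lattice-point count by 2, giving 28.
By Pick's theorem, the interior count of the dilated polygon is 180 − 28/2 + 1 = 167.

167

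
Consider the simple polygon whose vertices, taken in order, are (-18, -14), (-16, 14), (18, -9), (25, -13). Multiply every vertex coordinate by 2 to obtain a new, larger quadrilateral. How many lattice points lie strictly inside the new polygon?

The shoelace formula gives twice the area as |((-18)·14 − (-16)·(-14)) + ((-16)·(-9) − 18·14) + (18·(-13) − 25·(-9)) + (25·(-14) − (-18)·(-13))| = 1177, so the area is 588.5.
The number of boundary lattice points is Σ gcd(|Δx|,|Δy|) = gcd(2,28) + gcd(34,23) + gcd(7,4) + gcd(43,1) = 2+1+1+1 = 5.
Scaling by 2 multiplies the area by 2² = 4 (so the new area is 2354) and multiplies the boundary lattice-point count by 2, giving 10.
By Pick's theorem, the interior count of the dilated polygon is 2354 − 10/2 + 1 = 2350.

2350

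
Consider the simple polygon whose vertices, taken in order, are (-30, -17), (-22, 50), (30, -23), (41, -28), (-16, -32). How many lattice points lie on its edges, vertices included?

5

Along each edge there are gcd(|Δx|,|Δy|)+1 lattice points, so counting each shared vertex once the boundary has gcd(8,67) + gcd(52,73) + gcd(11,5) + gcd(57,4) + gcd(14,15) = 1+1+1+1+1 = 5.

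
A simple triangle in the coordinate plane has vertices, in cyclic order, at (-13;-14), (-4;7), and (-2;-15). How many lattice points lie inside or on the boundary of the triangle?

124

By the shoelace formula, twice the signed area is |((-13)·7 − (-4)·(-14)) + ((-4)·(-15) − (-2)·7) + ((-2)·(-14) − (-13)·(-15))| = 240, so the area is 120.
Summing gcd(|Δx|,|Δy|) over the edges gives the boundary count: gcd(9,21) + gcd(2,22) + gcd(11,1) = 3+2+1 = 6.
Pick's theorem gives I = A − B/2 + 1 = 120 − 6/2 + 1 = 118, so the closed region contains I + B = 118 + 6 = 124 lattice points.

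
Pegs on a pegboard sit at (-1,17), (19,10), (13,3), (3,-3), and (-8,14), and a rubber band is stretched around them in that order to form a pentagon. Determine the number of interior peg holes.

The shoelace formula gives twice the area as |((-1)·10 − 19·17) + (19·3 − 13·10) + (13·(-3) − 3·3) + (3·14 − (-8)·(-3)) + ((-8)·17 − (-1)·14)| = 558, so the area is 279.
The number of boundary lattice points is Σ gcd(|Δx|,|Δy|) = gcd(20,7) + gcd(6,7) + gcd(10,6) + gcd(11,17) + gcd(7,3) = 1+1+2+1+1 = 6.
By Pick's theorem A = I + B/2 − 1, so I = 279 − 6/2 + 1 = 277.

277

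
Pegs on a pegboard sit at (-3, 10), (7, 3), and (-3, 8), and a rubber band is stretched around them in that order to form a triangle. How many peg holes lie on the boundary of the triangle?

Summing gcd(|Δx|,|Δy|) over the edges gives the boundary count: gcd(10,7) + gcd(10,5) + gcd(0,2) = 1+5+2 = 8.

8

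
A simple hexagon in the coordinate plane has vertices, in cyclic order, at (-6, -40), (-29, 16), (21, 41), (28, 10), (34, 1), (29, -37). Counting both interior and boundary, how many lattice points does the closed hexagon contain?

By the shoelace formula, twice the signed area is |[(-6)·16 − (-29)·(-40)] + [(-29)·41 − 21·16] + [21·10 − 28·41] + [28·1 − 34·10] + [34·(-37) − 29·1] + [29·(-40) − (-6)·(-37)]| = 6700, so the area is 3350.
Along each edge there are gcd(|Δx|,|Δy|)+1 lattice points, so counting each shared vertex once the boundary has gcd(23,56) + gcd(50,25) + gcd(7,31) + gcd(6,9) + gcd(5,38) + gcd(35,3) = 1+25+1+3+1+1 = 32.
Pick's theorem gives I = A − B/2 + 1 = 3350 − 32/2 + 1 = 3335, so the closed region contains I + B = 3335 + 32 = 3367 lattice points.

3367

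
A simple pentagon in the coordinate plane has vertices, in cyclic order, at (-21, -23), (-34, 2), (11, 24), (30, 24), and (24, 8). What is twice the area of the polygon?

The shoelace formula gives twice the area as |[(-21)·2 − (-34)·(-23)] + [(-34)·24 − 11·2] + [11·24 − 30·24] + [30·8 − 24·24] + [24·(-23) − (-21)·8]| = 2838, so the area is 1419.

2838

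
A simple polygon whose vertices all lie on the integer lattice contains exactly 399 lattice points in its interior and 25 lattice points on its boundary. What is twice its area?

Pick's theorem states A = I + B/2 − 1, so A = 399 + 25/2 − 1 = 821/2.
Hence 2A = 821.

821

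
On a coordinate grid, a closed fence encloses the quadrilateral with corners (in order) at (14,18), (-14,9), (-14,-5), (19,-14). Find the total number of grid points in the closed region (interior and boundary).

The shoelace formula gives twice the area as |[14·9 − (-14)·18] + [(-14)·(-5) − (-14)·9] + [(-14)·(-14) − 19·(-5)] + [19·18 − 14·(-14)]| = 1403, so the area is 701.5.
Along each edge there are gcd(|Δx|,|Δy|)+1 lattice points, so counting each shared vertex once the boundary has gcd(28,9) + gcd(0,14) + gcd(33,9) + gcd(5,32) = 1+14+3+1 = 19.
Pick's theorem gives I = A − B/2 + 1 = 701.5 − 19/2 + 1 = 693, so the closed region contains I + B = 693 + 19 = 712 lattice points.

712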